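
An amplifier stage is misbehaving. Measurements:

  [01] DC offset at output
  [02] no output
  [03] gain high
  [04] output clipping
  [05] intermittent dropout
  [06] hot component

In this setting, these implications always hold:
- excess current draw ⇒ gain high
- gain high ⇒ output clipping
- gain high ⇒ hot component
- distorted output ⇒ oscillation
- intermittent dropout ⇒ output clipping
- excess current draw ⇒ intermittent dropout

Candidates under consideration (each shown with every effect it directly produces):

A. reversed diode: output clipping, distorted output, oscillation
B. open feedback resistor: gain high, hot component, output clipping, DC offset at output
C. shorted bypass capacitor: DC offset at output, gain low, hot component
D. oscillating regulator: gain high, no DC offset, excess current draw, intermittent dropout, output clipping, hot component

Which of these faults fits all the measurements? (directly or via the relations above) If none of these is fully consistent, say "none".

Testing each hypothesis:
(A) reversed diode — does not account for DC offset at output, no output, gain high, intermittent dropout, hot component
(B) open feedback resistor — does not account for no output, intermittent dropout
(C) shorted bypass capacitor — fails on no output, gain high, output clipping, intermittent dropout (predicts gain low, not gain high)
(D) oscillating regulator — DC offset at output NO; no output NO; gain high yes; output clipping yes; intermittent dropout yes; hot component yes
No candidate is consistent with all observations.

none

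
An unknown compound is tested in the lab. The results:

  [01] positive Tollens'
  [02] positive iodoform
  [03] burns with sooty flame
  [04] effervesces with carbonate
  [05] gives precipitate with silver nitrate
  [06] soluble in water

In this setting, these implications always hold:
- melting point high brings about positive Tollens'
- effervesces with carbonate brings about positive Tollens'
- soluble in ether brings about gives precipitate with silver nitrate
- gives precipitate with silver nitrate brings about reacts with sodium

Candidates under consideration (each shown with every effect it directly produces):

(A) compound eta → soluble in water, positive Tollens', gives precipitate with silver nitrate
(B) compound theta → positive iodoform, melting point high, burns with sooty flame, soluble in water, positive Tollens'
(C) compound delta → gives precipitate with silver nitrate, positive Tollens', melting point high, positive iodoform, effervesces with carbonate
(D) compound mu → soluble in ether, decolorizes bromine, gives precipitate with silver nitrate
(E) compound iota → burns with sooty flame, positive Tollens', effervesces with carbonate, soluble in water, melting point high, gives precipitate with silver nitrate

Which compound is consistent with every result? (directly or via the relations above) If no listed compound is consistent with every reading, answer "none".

none

For each candidate, compare predicted effects to what was observed:
(A) compound eta — positive Tollens' ✓; positive iodoform ✗; burns with sooty flame ✗; effervesces with carbonate ✗; gives precipitate with silver nitrate ✓; soluble in water ✓
(B) compound theta — does not account for effervesces with carbonate, gives precipitate with silver nitrate
(C) compound delta — positive Tollens' ✓; positive iodoform ✓; burns with sooty flame ✗; effervesces with carbonate ✓; gives precipitate with silver nitrate ✓; soluble in water ✗
(D) compound mu — positive Tollens' ✗; positive iodoform ✗; burns with sooty flame ✗; effervesces with carbonate ✗; gives precipitate with silver nitrate ✓; soluble in water ✗
(E) compound iota — positive Tollens' ✓; positive iodoform ✗; burns with sooty flame ✓; effervesces with carbonate ✓; gives precipitate with silver nitrate ✓; soluble in water ✓
No candidate is consistent with all observations.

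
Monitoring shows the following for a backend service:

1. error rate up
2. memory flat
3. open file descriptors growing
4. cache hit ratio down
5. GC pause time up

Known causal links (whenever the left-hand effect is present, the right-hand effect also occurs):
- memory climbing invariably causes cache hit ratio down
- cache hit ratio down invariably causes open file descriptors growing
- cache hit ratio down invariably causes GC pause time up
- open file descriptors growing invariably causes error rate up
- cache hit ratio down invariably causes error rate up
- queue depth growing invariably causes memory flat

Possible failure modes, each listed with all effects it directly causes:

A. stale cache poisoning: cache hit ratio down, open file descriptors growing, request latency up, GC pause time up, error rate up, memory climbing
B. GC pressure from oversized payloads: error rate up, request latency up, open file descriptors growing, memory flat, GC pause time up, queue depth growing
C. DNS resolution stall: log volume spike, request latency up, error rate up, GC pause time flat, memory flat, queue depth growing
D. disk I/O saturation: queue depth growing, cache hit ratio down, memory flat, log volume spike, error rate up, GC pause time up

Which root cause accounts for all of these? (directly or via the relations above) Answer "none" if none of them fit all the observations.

D

Checking each candidate against the observations:
(A) stale cache poisoning — error rate up +; memory flat -; open file descriptors growing +; cache hit ratio down +; GC pause time up +
(B) GC pressure from oversized payloads — does not account for cache hit ratio down
(C) DNS resolution stall — fails on open file descriptors growing, cache hit ratio down, GC pause time up (predicts GC pause time flat, not GC pause time up)
(D) disk I/O saturation — error rate up +; memory flat +; open file descriptors growing + (by cache hit ratio down → open file descriptors growing); cache hit ratio down +; GC pause time up +
Only (D) is consistent with every observation.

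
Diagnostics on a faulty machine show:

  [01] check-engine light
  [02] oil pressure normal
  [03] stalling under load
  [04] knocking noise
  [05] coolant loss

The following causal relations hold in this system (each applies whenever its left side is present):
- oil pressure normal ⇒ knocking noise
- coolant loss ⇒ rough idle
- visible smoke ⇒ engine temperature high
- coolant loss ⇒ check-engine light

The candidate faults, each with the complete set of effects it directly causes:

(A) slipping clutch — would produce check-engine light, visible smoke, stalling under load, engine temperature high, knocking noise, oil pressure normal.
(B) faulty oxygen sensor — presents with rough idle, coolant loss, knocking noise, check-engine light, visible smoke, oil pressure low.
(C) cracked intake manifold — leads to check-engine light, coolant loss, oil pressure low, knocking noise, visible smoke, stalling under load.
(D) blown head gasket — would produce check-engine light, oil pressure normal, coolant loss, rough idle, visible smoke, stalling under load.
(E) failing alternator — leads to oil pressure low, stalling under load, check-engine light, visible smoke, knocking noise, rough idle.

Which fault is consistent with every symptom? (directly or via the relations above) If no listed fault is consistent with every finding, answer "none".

D

Checking each candidate against the observations:
(A) slipping clutch — check-engine light +; oil pressure normal +; stalling under load +; knocking noise +; coolant loss -
(B) faulty oxygen sensor — check-engine light +; oil pressure normal -; stalling under load -; knocking noise +; coolant loss +
(C) cracked intake manifold — check-engine light +; oil pressure normal -; stalling under load +; knocking noise +; coolant loss +
(D) blown head gasket — accounts for every observation (knocking noise through oil pressure normal → knocking noise)
(E) failing alternator — fails on oil pressure normal, coolant loss (predicts oil pressure low, not oil pressure normal)
(D) alone accounts for all the evidence.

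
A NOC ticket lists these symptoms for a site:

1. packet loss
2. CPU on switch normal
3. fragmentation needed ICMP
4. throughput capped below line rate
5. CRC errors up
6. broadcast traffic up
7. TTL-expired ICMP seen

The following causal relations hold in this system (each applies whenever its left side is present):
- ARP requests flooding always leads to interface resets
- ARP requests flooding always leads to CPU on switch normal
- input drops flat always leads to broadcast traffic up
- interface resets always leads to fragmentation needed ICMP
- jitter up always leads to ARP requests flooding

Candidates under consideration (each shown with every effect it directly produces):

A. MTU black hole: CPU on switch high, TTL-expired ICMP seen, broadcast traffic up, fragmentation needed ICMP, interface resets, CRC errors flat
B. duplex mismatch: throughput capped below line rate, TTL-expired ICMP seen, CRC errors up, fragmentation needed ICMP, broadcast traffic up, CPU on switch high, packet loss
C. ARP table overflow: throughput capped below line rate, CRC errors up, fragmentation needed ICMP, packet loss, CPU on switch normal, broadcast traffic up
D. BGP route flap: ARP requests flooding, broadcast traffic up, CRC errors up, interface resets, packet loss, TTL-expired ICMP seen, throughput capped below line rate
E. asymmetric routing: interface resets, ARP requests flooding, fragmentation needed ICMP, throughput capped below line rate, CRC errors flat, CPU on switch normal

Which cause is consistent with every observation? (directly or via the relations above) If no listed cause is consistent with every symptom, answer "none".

Checking each candidate against the observations:
(A) MTU black hole — fails on packet loss, CPU on switch normal, throughput capped below line rate, CRC errors up (predicts CPU on switch high, not CPU on switch normal; predicts CRC errors flat, not CRC errors up)
(B) duplex mismatch — packet loss +; CPU on switch normal -; fragmentation needed ICMP +; throughput capped below line rate +; CRC errors up +; broadcast traffic up +; TTL-expired ICMP seen +
(C) ARP table overflow — does not account for TTL-expired ICMP seen
(D) BGP route flap — packet loss +; CPU on switch normal + (via ARP requests flooding → CPU on switch normal); fragmentation needed ICMP + (via interface resets → fragmentation needed ICMP); throughput capped below line rate +; CRC errors up +; broadcast traffic up +; TTL-expired ICMP seen +
(E) asymmetric routing — packet loss -; CPU on switch normal +; fragmentation needed ICMP +; throughput capped below line rate +; CRC errors up -; broadcast traffic up -; TTL-expired ICMP seen -
Only (D) is consistent with every observation.

D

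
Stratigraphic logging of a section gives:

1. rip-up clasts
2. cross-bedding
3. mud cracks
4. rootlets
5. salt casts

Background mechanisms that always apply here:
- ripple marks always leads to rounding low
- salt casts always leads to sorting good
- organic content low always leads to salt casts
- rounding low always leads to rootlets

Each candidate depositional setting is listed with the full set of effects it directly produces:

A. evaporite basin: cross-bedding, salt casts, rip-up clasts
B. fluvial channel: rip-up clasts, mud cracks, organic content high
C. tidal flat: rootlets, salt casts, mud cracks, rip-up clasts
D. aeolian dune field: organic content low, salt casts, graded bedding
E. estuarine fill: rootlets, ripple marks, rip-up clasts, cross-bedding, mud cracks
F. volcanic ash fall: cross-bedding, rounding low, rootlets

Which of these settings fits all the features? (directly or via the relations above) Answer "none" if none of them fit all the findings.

none

Checking each candidate against the observations:
(A) evaporite basin — rip-up clasts ✓; cross-bedding ✓; mud cracks ✗; rootlets ✗; salt casts ✓
(B) fluvial channel — rip-up clasts ✓; cross-bedding ✗; mud cracks ✓; rootlets ✗; salt casts ✗
(C) tidal flat — does not account for cross-bedding
(D) aeolian dune field — does not account for rip-up clasts, cross-bedding, mud cracks, rootlets
(E) estuarine fill — does not account for salt casts
(F) volcanic ash fall — does not account for rip-up clasts, mud cracks, salt casts
Every candidate fails on at least one observation.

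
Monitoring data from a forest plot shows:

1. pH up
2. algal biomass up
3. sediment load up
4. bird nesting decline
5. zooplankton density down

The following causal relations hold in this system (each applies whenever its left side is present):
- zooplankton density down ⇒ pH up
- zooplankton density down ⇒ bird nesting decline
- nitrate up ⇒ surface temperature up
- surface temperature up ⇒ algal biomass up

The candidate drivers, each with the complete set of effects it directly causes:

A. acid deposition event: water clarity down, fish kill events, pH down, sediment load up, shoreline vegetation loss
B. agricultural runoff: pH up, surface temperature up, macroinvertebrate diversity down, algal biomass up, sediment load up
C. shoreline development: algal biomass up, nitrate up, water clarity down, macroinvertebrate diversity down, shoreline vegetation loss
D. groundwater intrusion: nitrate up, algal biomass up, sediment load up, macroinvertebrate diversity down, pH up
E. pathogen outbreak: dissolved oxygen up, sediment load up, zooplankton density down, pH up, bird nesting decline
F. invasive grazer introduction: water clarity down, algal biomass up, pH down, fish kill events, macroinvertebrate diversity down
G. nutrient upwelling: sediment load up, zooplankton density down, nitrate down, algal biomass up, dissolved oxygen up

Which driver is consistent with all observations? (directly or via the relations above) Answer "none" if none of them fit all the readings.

Per-candidate check:
(A) acid deposition event — pH up NO; algal biomass up NO; sediment load up yes; bird nesting decline NO; zooplankton density down NO
(B) agricultural runoff — does not account for bird nesting decline, zooplankton density down
(C) shoreline development — does not account for pH up, sediment load up, bird nesting decline, zooplankton density down
(D) groundwater intrusion — pH up yes; algal biomass up yes; sediment load up yes; bird nesting decline NO; zooplankton density down NO
(E) pathogen outbreak — pH up yes; algal biomass up NO; sediment load up yes; bird nesting decline yes; zooplankton density down yes
(F) invasive grazer introduction — pH up NO; algal biomass up yes; sediment load up NO; bird nesting decline NO; zooplankton density down NO
(G) nutrient upwelling — pH up yes (through zooplankton density down → pH up); algal biomass up yes; sediment load up yes; bird nesting decline yes (through zooplankton density down → bird nesting decline); zooplankton density down yes
(G) alone accounts for all the evidence.

G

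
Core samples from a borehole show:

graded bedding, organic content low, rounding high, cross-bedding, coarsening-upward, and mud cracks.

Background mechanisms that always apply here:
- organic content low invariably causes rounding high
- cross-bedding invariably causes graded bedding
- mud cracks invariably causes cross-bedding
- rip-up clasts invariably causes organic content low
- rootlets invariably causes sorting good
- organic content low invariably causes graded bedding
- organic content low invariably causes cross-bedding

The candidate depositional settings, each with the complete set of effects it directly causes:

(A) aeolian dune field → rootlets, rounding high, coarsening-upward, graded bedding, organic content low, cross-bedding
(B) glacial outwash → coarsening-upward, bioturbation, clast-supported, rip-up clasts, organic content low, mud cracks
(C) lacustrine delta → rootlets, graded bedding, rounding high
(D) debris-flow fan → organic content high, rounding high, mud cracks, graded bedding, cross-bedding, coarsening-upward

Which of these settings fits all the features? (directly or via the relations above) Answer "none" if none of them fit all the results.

Testing each hypothesis:
(A) aeolian dune field — does not account for mud cracks
(B) glacial outwash — graded bedding + (through organic content low → graded bedding); organic content low +; rounding high + (through organic content low → rounding high); cross-bedding + (through organic content low → cross-bedding); coarsening-upward +; mud cracks +
(C) lacustrine delta — does not account for organic content low, cross-bedding, coarsening-upward, mud cracks
(D) debris-flow fan — fails on organic content low (predicts organic content high, not organic content low)
(B) is the only candidate with no mismatches.

B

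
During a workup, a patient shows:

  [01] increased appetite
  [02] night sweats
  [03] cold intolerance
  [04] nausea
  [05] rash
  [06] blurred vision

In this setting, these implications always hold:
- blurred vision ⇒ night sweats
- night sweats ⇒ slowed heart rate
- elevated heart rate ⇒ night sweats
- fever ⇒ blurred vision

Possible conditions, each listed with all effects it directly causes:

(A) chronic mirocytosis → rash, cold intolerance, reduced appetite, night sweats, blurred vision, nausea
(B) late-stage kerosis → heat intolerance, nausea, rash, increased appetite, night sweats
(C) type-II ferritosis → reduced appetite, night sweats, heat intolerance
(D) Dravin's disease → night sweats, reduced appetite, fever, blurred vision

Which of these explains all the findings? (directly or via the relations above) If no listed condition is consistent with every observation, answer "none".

none

Testing each hypothesis:
(A) chronic mirocytosis — increased appetite miss; night sweats match; cold intolerance match; nausea match; rash match; blurred vision match
(B) late-stage kerosis — increased appetite match; night sweats match; cold intolerance miss; nausea match; rash match; blurred vision miss
(C) type-II ferritosis — increased appetite miss; night sweats match; cold intolerance miss; nausea miss; rash miss; blurred vision miss
(D) Dravin's disease — fails on increased appetite, cold intolerance, nausea, rash (predicts reduced appetite, not increased appetite)
No candidate is consistent with all observations.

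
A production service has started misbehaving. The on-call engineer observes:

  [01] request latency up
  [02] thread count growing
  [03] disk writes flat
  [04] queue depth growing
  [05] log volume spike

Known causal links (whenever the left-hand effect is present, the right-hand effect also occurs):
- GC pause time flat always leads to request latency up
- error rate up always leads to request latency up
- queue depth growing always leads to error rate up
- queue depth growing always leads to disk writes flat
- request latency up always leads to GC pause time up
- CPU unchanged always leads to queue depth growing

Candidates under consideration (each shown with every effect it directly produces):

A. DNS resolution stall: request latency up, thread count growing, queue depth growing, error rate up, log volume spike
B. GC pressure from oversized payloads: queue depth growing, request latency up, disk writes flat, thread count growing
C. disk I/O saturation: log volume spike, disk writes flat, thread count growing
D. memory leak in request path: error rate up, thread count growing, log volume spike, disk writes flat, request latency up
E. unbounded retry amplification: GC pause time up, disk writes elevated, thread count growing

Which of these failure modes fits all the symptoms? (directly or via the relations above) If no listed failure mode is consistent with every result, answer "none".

Checking each candidate against the observations:
(A) DNS resolution stall — accounts for every observation (disk writes flat via queue depth growing → disk writes flat)
(B) GC pressure from oversized payloads — does not account for log volume spike
(C) disk I/O saturation — does not account for request latency up, queue depth growing
(D) memory leak in request path — request latency up +; thread count growing +; disk writes flat +; queue depth growing -; log volume spike +
(E) unbounded retry amplification — fails on request latency up, disk writes flat, queue depth growing, log volume spike (predicts disk writes elevated, not disk writes flat)
Only (A) is consistent with every observation.

A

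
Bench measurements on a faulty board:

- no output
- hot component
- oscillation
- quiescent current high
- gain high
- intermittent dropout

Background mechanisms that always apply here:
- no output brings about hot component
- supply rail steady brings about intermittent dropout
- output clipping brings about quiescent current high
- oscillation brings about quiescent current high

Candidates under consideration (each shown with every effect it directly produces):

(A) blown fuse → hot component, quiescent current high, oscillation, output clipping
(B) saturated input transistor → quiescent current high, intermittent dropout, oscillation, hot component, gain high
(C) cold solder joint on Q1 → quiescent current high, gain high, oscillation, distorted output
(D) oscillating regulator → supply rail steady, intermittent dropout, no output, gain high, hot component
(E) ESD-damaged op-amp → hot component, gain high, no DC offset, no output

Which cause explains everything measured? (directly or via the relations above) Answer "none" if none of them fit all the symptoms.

none

Testing each hypothesis:
(A) blown fuse — does not account for no output, gain high, intermittent dropout
(B) saturated input transistor — does not account for no output
(C) cold solder joint on Q1 — does not account for no output, hot component, intermittent dropout
(D) oscillating regulator — no output match; hot component match; oscillation miss; quiescent current high miss; gain high match; intermittent dropout match
(E) ESD-damaged op-amp — does not account for oscillation, quiescent current high, intermittent dropout
None of the listed candidates fits everything.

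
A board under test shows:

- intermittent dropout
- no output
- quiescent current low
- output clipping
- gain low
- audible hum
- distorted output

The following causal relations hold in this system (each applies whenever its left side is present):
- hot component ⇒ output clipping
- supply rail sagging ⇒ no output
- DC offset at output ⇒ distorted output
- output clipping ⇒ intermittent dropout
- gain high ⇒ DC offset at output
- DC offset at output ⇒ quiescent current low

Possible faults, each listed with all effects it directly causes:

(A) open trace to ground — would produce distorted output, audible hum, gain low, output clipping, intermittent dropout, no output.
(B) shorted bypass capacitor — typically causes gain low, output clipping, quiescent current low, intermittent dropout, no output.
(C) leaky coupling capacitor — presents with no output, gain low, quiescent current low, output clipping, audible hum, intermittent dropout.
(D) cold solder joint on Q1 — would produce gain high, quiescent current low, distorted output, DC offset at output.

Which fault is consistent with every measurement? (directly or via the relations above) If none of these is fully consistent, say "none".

none

For each candidate, compare predicted effects to what was observed:
(A) open trace to ground — does not account for quiescent current low
(B) shorted bypass capacitor — does not account for audible hum, distorted output
(C) leaky coupling capacitor — intermittent dropout +; no output +; quiescent current low +; output clipping +; gain low +; audible hum +; distorted output -
(D) cold solder joint on Q1 — intermittent dropout -; no output -; quiescent current low +; output clipping -; gain low -; audible hum -; distorted output +
Every candidate fails on at least one observation.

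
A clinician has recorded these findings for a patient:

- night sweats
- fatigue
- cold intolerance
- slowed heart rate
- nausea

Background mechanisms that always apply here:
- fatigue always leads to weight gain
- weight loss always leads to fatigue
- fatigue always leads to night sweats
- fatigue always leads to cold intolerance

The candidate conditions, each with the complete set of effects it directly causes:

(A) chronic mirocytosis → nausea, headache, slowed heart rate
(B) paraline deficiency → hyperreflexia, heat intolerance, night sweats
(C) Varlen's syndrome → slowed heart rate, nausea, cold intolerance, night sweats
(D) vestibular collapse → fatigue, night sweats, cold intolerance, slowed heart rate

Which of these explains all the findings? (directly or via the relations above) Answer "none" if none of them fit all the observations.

none

For each candidate, compare predicted effects to what was observed:
(A) chronic mirocytosis — night sweats ✗; fatigue ✗; cold intolerance ✗; slowed heart rate ✓; nausea ✓
(B) paraline deficiency — fails on fatigue, cold intolerance, slowed heart rate, nausea (predicts heat intolerance, not cold intolerance)
(C) Varlen's syndrome — night sweats ✓; fatigue ✗; cold intolerance ✓; slowed heart rate ✓; nausea ✓
(D) vestibular collapse — night sweats ✓; fatigue ✓; cold intolerance ✓; slowed heart rate ✓; nausea ✗
No candidate is consistent with all observations.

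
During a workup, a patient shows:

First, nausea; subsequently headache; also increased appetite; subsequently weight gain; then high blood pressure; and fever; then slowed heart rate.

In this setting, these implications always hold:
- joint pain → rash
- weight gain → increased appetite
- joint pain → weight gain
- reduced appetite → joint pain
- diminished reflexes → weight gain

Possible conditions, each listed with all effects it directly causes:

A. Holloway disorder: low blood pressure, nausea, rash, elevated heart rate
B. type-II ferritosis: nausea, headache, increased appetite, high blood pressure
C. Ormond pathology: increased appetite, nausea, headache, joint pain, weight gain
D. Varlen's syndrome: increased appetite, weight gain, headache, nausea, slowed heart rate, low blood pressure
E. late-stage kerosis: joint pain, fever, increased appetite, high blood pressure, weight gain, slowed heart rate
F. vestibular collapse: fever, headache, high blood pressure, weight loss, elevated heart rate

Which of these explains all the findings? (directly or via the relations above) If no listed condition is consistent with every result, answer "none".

Per-candidate check:
(A) Holloway disorder — nausea yes; headache NO; increased appetite NO; weight gain NO; high blood pressure NO; fever NO; slowed heart rate NO
(B) type-II ferritosis — nausea yes; headache yes; increased appetite yes; weight gain NO; high blood pressure yes; fever NO; slowed heart rate NO
(C) Ormond pathology — nausea yes; headache yes; increased appetite yes; weight gain yes; high blood pressure NO; fever NO; slowed heart rate NO
(D) Varlen's syndrome — nausea yes; headache yes; increased appetite yes; weight gain yes; high blood pressure NO; fever NO; slowed heart rate yes
(E) late-stage kerosis — nausea NO; headache NO; increased appetite yes; weight gain yes; high blood pressure yes; fever yes; slowed heart rate yes
(F) vestibular collapse — fails on nausea, increased appetite, weight gain, slowed heart rate (predicts weight loss, not weight gain; predicts elevated heart rate, not slowed heart rate)
None of the listed candidates fits everything.

none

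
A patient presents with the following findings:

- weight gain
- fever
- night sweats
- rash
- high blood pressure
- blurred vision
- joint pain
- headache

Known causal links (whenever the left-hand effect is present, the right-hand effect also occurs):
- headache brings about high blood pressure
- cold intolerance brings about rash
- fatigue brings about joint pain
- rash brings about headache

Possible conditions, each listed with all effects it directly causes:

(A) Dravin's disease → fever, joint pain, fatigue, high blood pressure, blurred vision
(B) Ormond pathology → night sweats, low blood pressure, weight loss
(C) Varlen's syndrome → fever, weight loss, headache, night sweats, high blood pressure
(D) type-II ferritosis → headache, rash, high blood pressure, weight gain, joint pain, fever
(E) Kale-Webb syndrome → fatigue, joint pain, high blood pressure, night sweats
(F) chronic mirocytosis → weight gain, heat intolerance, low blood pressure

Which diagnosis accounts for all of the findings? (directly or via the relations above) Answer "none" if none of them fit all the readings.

Testing each hypothesis:
(A) Dravin's disease — weight gain NO; fever yes; night sweats NO; rash NO; high blood pressure yes; blurred vision yes; joint pain yes; headache NO
(B) Ormond pathology — weight gain NO; fever NO; night sweats yes; rash NO; high blood pressure NO; blurred vision NO; joint pain NO; headache NO
(C) Varlen's syndrome — weight gain NO; fever yes; night sweats yes; rash NO; high blood pressure yes; blurred vision NO; joint pain NO; headache yes
(D) type-II ferritosis — weight gain yes; fever yes; night sweats NO; rash yes; high blood pressure yes; blurred vision NO; joint pain yes; headache yes
(E) Kale-Webb syndrome — does not account for weight gain, fever, rash, blurred vision, headache
(F) chronic mirocytosis — fails on fever, night sweats, rash, high blood pressure, blurred vision, joint pain, headache (predicts low blood pressure, not high blood pressure)
None of the listed candidates fits everything.

none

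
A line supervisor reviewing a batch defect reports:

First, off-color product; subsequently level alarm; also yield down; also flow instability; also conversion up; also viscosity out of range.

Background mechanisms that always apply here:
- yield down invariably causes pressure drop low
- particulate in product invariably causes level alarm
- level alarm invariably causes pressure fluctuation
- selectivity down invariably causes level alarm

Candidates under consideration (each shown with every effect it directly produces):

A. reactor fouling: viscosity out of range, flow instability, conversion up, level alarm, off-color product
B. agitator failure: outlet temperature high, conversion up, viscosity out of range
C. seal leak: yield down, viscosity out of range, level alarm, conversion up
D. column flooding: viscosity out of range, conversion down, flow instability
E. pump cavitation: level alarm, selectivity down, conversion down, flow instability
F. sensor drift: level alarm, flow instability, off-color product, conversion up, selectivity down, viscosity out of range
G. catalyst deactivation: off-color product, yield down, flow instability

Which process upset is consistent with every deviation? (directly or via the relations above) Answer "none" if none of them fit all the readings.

For each candidate, compare predicted effects to what was observed:
(A) reactor fouling — off-color product yes; level alarm yes; yield down NO; flow instability yes; conversion up yes; viscosity out of range yes
(B) agitator failure — does not account for off-color product, level alarm, yield down, flow instability
(C) seal leak — does not account for off-color product, flow instability
(D) column flooding — fails on off-color product, level alarm, yield down, conversion up (predicts conversion down, not conversion up)
(E) pump cavitation — fails on off-color product, yield down, conversion up, viscosity out of range (predicts conversion down, not conversion up)
(F) sensor drift — does not account for yield down
(G) catalyst deactivation — does not account for level alarm, conversion up, viscosity out of range
Every candidate fails on at least one observation.

none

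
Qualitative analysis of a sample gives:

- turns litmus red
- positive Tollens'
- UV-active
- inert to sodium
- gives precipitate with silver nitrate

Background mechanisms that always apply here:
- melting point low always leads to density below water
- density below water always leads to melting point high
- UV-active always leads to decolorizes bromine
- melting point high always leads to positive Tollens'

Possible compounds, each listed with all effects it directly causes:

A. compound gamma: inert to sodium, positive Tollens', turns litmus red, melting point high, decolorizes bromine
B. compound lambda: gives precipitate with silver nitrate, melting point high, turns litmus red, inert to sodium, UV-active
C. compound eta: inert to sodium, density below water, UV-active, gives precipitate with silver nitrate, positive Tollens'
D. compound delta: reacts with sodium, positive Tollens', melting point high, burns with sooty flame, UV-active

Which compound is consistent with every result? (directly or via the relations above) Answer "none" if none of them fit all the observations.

B

Per-candidate check:
(A) compound gamma — turns litmus red +; positive Tollens' +; UV-active -; inert to sodium +; gives precipitate with silver nitrate -
(B) compound lambda — accounts for every observation (positive Tollens' through melting point high → positive Tollens')
(C) compound eta — does not account for turns litmus red
(D) compound delta — turns litmus red -; positive Tollens' +; UV-active +; inert to sodium -; gives precipitate with silver nitrate -
(B) is the only candidate with no mismatches.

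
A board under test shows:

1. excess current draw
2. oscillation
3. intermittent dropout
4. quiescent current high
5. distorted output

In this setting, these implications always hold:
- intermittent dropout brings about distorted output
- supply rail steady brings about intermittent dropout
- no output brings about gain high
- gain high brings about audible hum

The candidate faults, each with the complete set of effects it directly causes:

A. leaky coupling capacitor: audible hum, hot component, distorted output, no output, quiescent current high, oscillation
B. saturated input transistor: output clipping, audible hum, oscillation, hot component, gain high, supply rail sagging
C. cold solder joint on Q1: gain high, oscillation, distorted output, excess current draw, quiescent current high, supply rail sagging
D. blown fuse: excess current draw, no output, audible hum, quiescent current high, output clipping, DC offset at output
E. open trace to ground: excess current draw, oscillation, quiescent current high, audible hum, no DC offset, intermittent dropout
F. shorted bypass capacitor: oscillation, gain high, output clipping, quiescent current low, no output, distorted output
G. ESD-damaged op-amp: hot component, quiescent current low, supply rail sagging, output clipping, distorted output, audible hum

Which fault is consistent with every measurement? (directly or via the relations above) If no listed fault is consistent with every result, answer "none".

Checking each candidate against the observations:
(A) leaky coupling capacitor — excess current draw ✗; oscillation ✓; intermittent dropout ✗; quiescent current high ✓; distorted output ✓
(B) saturated input transistor — does not account for excess current draw, intermittent dropout, quiescent current high, distorted output
(C) cold solder joint on Q1 — excess current draw ✓; oscillation ✓; intermittent dropout ✗; quiescent current high ✓; distorted output ✓
(D) blown fuse — does not account for oscillation, intermittent dropout, distorted output
(E) open trace to ground — excess current draw ✓; oscillation ✓; intermittent dropout ✓; quiescent current high ✓; distorted output ✓ (via intermittent dropout → distorted output)
(F) shorted bypass capacitor — excess current draw ✗; oscillation ✓; intermittent dropout ✗; quiescent current high ✗; distorted output ✓
(G) ESD-damaged op-amp — excess current draw ✗; oscillation ✗; intermittent dropout ✗; quiescent current high ✗; distorted output ✓
Only (E) is consistent with every observation.

E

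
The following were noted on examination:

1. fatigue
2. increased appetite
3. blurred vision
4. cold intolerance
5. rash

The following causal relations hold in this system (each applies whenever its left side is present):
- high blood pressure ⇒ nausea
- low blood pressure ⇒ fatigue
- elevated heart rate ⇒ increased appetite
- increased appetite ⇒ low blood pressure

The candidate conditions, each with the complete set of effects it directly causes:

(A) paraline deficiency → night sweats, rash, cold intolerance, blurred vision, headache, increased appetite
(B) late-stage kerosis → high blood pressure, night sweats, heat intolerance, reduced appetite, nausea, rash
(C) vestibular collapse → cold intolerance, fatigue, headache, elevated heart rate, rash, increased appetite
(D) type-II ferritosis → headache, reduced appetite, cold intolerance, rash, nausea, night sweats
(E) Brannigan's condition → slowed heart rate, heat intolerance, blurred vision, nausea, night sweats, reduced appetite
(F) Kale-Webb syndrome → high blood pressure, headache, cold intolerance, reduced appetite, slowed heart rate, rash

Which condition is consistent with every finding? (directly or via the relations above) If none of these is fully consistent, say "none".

A

For each candidate, compare predicted effects to what was observed:
(A) paraline deficiency — accounts for every observation (fatigue via increased appetite → low blood pressure → fatigue)
(B) late-stage kerosis — fatigue miss; increased appetite miss; blurred vision miss; cold intolerance miss; rash match
(C) vestibular collapse — fatigue match; increased appetite match; blurred vision miss; cold intolerance match; rash match
(D) type-II ferritosis — fatigue miss; increased appetite miss; blurred vision miss; cold intolerance match; rash match
(E) Brannigan's condition — fails on fatigue, increased appetite, cold intolerance, rash (predicts reduced appetite, not increased appetite; predicts heat intolerance, not cold intolerance)
(F) Kale-Webb syndrome — fatigue miss; increased appetite miss; blurred vision miss; cold intolerance match; rash match
(A) is the only candidate with no mismatches.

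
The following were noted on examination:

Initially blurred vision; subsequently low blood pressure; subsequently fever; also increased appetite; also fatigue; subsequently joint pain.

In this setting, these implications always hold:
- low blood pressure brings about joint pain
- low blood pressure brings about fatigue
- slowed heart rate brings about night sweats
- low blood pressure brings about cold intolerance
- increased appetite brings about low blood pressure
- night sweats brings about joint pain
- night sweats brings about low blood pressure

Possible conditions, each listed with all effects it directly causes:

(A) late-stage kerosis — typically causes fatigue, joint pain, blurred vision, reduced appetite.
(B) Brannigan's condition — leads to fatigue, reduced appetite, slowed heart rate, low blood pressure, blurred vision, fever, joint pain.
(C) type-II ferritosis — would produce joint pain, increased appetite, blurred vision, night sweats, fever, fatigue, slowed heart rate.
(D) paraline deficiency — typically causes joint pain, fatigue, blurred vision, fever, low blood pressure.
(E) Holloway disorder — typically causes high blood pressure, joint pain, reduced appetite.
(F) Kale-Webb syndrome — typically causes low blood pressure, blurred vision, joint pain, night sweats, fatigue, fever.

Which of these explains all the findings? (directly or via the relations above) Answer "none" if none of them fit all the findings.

Testing each hypothesis:
(A) late-stage kerosis — fails on low blood pressure, fever, increased appetite (predicts reduced appetite, not increased appetite)
(B) Brannigan's condition — blurred vision ✓; low blood pressure ✓; fever ✓; increased appetite ✗; fatigue ✓; joint pain ✓
(C) type-II ferritosis — blurred vision ✓; low blood pressure ✓ (by increased appetite → low blood pressure); fever ✓; increased appetite ✓; fatigue ✓; joint pain ✓
(D) paraline deficiency — does not account for increased appetite
(E) Holloway disorder — blurred vision ✗; low blood pressure ✗; fever ✗; increased appetite ✗; fatigue ✗; joint pain ✓
(F) Kale-Webb syndrome — blurred vision ✓; low blood pressure ✓; fever ✓; increased appetite ✗; fatigue ✓; joint pain ✓
(C) is the only candidate with no mismatches.

C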